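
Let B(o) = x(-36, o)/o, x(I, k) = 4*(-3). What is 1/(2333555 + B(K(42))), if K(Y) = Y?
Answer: 7/16334883 ≈ 4.2853e-7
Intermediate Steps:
x(I, k) = -12
B(o) = -12/o
1/(2333555 + B(K(42))) = 1/(2333555 - 12/42) = 1/(2333555 - 12*1/42) = 1/(2333555 - 2/7) = 1/(16334883/7) = 7/16334883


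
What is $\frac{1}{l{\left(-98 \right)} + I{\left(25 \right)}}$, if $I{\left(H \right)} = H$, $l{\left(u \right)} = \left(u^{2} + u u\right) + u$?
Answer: $\frac{1}{19135} \approx 5.226 \cdot 10^{-5}$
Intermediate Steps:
$l{\left(u \right)} = u + 2 u^{2}$ ($l{\left(u \right)} = \left(u^{2} + u^{2}\right) + u = 2 u^{2} + u = u + 2 u^{2}$)
$\frac{1}{l{\left(-98 \right)} + I{\left(25 \right)}} = \frac{1}{- 98 \left(1 + 2 \left(-98\right)\right) + 25} = \frac{1}{- 98 \left(1 - 196\right) + 25} = \frac{1}{\left(-98\right) \left(-195\right) + 25} = \frac{1}{19110 + 25} = \frac{1}{19135}$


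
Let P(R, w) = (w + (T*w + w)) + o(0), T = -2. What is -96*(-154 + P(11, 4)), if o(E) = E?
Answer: 14784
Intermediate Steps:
P(R, w) = 0 (P(R, w) = (w + (-2*w + w)) + 0 = (w - w) + 0 = 0 + 0 = 0)
-96*(-154 + P(11, 4)) = -96*(-154 + 0) = -96*(-154) = 14784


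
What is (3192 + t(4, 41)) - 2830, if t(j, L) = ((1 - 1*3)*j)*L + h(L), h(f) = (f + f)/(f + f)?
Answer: 35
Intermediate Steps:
h(f) = 1 (h(f) = (2*f)/((2*f)) = (2*f)*(1/(2*f)) = 1)
t(j, L) = 1 - 2*L*j (t(j, L) = ((1 - 1*3)*j)*L + 1 = ((1 - 3)*j)*L + 1 = (-2*j)*L + 1 = -2*L*j + 1 = 1 - 2*L*j)
(3192 + t(4, 41)) - 2830 = (3192 + (1 - 2*41*4)) - 2830 = (3192 + (1 - 328)) - 2830 = (3192 - 327) - 2830 = 2865 - 2830 = 35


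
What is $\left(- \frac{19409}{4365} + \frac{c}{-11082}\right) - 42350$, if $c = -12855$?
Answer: $- \frac{682917521321}{16124310} \approx -42353.0$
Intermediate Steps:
$\left(- \frac{19409}{4365} + \frac{c}{-11082}\right) - 42350 = \left(- \frac{19409}{4365} - \frac{12855}{-11082}\right) - 42350 = \left(\left(-19409\right) \frac{1}{4365} - - \frac{4285}{3694}\right) - 42350 = \left(- \frac{19409}{4365} + \frac{4285}{3694}\right) - 42350 = - \frac{52992821}{16124310} - 42350 = - \frac{682917521321}{16124310}$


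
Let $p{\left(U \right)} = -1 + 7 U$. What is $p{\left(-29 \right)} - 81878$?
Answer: $-82082$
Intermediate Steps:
$p{\left(-29 \right)} - 81878 = \left(-1 + 7 \left(-29\right)\right) - 81878 = \left(-1 - 203\right) - 81878 = -204 - 81878 = -82082$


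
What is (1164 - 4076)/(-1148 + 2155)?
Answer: -2912/1007 ≈ -2.8918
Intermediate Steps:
(1164 - 4076)/(-1148 + 2155) = -2912/1007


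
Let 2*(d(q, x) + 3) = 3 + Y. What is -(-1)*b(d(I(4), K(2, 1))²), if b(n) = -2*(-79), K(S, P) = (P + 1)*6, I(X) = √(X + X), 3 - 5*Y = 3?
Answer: 158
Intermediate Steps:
Y = 0 (Y = ⅗ - ⅕*3 = ⅗ - ⅗ = 0)
I(X) = √2*√X (I(X) = √(2*X) = √2*√X)
K(S, P) = 6 + 6*P (K(S, P) = (1 + P)*6 = 6 + 6*P)
d(q, x) = -3/2 (d(q, x) = -3 + (3 + 0)/2 = -3 + (½)*3 = -3 + 3/2 = -3/2)
b(n) = 158
-(-1)*b(d(I(4), K(2, 1))²) = -(-1)*158 = -1*(-158) = 158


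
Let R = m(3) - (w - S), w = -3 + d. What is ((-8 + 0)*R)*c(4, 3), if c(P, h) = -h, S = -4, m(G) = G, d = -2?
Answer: 96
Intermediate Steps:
w = -5 (w = -3 - 2 = -5)
R = 4 (R = 3 - (-5 - 1*(-4)) = 3 - (-5 + 4) = 3 - 1*(-1) = 3 + 1 = 4)
((-8 + 0)*R)*c(4, 3) = ((-8 + 0)*4)*(-1*3) = -8*4*(-3) = -32*(-3) = 96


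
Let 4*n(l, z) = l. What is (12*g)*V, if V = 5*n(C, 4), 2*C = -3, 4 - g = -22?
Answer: -585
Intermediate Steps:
g = 26 (g = 4 - 1*(-22) = 4 + 22 = 26)
C = -3/2 (C = (1/2)*(-3) = -3/2 ≈ -1.5000)
n(l, z) = l/4
V = -15/8 (V = 5*((1/4)*(-3/2)) = 5*(-3/8) = -15/8 ≈ -1.8750)
(12*g)*V = (12*26)*(-15/8) = 312*(-15/8) = -585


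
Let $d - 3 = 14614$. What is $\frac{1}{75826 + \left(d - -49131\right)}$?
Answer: $\frac{1}{139574} \approx 7.1647 \cdot 10^{-6}$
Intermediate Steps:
$d = 14617$ ($d = 3 + 14614 = 14617$)
$\frac{1}{75826 + \left(d - -49131\right)} = \frac{1}{75826 + \left(14617 - -49131\right)} = \frac{1}{75826 + \left(14617 + 49131\right)} = \frac{1}{75826 + 63748} = \frac{1}{139574}$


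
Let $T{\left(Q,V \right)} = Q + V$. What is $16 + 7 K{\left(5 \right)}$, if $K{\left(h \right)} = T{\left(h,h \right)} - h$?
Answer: $51$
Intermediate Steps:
$K{\left(h \right)} = h$ ($K{\left(h \right)} = \left(h + h\right) - h = 2 h - h = h$)
$16 + 7 K{\left(5 \right)} = 16 + 7 \cdot 5 = 16 + 35 = 51$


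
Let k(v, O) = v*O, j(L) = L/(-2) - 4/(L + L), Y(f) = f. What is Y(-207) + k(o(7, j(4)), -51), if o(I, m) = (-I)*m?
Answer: -2199/2 ≈ -1099.5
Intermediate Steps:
j(L) = -2/L - L/2 (j(L) = L*(-1/2) - 4*1/(2*L) = -L/2 - 2/L = -2/L - L/2)
o(I, m) = -I*m
k(v, O) = O*v
Y(-207) + k(o(7, j(4)), -51) = -207 - (-51)*7*(-2/4 - 1/2*4) = -207 - (-51)*7*(-2*1/4 - 2) = -207 - (-51)*7*(-1/2 - 2) = -207 - (-51)*7*(-5)/2 = -207 - 51*35/2 = -207 - 1785/2 = -2199/2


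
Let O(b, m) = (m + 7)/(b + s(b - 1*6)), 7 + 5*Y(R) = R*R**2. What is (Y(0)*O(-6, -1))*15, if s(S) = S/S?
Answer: 126/5 ≈ 25.200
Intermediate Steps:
s(S) = 1
Y(R) = -7/5 + R**3/5 (Y(R) = -7/5 + (R*R**2)/5 = -7/5 + R**3/5)
O(b, m) = (7 + m)/(1 + b) (O(b, m) = (m + 7)/(b + 1) = (7 + m)/(1 + b))
(Y(0)*O(-6, -1))*15 = ((-7/5 + (1/5)*0**3)*((7 - 1)/(1 - 6)))*15 = ((-7/5 + (1/5)*0)*(6/(-5)))*15 = ((-7/5 + 0)*(-1/5*6))*15 = -7/5*(-6/5)*15 = (42/25)*15 = 126/5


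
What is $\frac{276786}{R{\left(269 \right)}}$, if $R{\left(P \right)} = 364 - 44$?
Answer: $\frac{138393}{160} \approx 864.96$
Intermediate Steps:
$R{\left(P \right)} = 320$ ($R{\left(P \right)} = 364 - 44 = 320$)
$\frac{276786}{R{\left(269 \right)}} = \frac{276786}{320} = 276786 \cdot \frac{1}{320} = \frac{138393}{160}$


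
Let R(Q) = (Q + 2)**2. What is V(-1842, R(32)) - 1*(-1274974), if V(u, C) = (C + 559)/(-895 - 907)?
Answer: 2297501433/1802 ≈ 1.2750e+6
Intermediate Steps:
R(Q) = (2 + Q)**2
V(u, C) = -559/1802 - C/1802 (V(u, C) = (559 + C)/(-1802) = (559 + C)*(-1/1802) = -559/1802 - C/1802)
V(-1842, R(32)) - 1*(-1274974) = (-559/1802 - (2 + 32)**2/1802) - 1*(-1274974) = (-559/1802 - 1/1802*34**2) + 1274974 = (-559/1802 - 1/1802*1156) + 1274974 = (-559/1802 - 34/53) + 1274974 = -1715/1802 + 1274974 = 2297501433/1802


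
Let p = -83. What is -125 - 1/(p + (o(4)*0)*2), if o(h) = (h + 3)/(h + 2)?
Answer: -10374/83 ≈ -124.99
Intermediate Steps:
o(h) = (3 + h)/(2 + h)
-125 - 1/(p + (o(4)*0)*2) = -125 - 1/(-83 + (((3 + 4)/(2 + 4))*0)*2) = -125 - 1/(-83 + ((7/6)*0)*2) = -125 - 1/(-83 + 0*2) = -125 - 1/(-83 + 0) = -125 - 1/(-83) = -125 - 1*(-1/83) = -125 + 1/83 = -10374/83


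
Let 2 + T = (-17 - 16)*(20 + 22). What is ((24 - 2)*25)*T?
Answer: -763400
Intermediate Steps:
T = -1388 (T = -2 + (-17 - 16)*(20 + 22) = -2 - 33*42 = -2 - 1386 = -1388)
((24 - 2)*25)*T = ((24 - 2)*25)*(-1388) = (22*25)*(-1388) = 550*(-1388) = -763400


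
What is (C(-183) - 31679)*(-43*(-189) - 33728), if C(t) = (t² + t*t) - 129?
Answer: -900387170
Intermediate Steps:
C(t) = -129 + 2*t² (C(t) = (t² + t²) - 129 = 2*t² - 129 = -129 + 2*t²)
(C(-183) - 31679)*(-43*(-189) - 33728) = ((-129 + 2*(-183)²) - 31679)*(-43*(-189) - 33728) = ((-129 + 2*33489) - 31679)*(8127 - 33728) = ((-129 + 66978) - 31679)*(-25601) = (66849 - 31679)*(-25601) = 35170*(-25601) = -900387170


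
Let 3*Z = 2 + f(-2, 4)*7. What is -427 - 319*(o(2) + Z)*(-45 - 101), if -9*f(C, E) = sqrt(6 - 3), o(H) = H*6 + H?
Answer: 2047975/3 - 326018*sqrt(3)/27 ≈ 6.6174e+5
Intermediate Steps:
o(H) = 7*H (o(H) = 6*H + H = 7*H)
f(C, E) = -sqrt(3)/9 (f(C, E) = -sqrt(6 - 3)/9 = -sqrt(3)/9)
Z = 2/3 - 7*sqrt(3)/27 (Z = (2 - sqrt(3)/9*7)/3 = (2 - 7*sqrt(3)/9)/3 = 2/3 - 7*sqrt(3)/27 ≈ 0.21762)
-427 - 319*(o(2) + Z)*(-45 - 101) = -427 - 319*(7*2 + (2/3 - 7*sqrt(3)/27))*(-45 - 101) = -427 - 319*(14 + (2/3 - 7*sqrt(3)/27))*(-146) = -427 - 319*(44/3 - 7*sqrt(3)/27)*(-146) = -427 - 319*(-6424/3 + 1022*sqrt(3)/27) = -427 + (2049256/3 - 326018*sqrt(3)/27) = 2047975/3 - 326018*sqrt(3)/27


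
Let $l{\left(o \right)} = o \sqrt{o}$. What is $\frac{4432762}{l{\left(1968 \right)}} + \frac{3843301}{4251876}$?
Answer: $\frac{3843301}{4251876} + \frac{2216381 \sqrt{123}}{484128} \approx 51.677$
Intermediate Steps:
$l{\left(o \right)} = o^{\frac{3}{2}}$
$\frac{4432762}{l{\left(1968 \right)}} + \frac{3843301}{4251876} = \frac{4432762}{1968^{\frac{3}{2}}} + \frac{3843301}{4251876} = \frac{4432762}{7872 \sqrt{123}} + 3843301 \cdot \frac{1}{4251876} = 4432762 \frac{\sqrt{123}}{968256} + \frac{3843301}{4251876} = \frac{2216381 \sqrt{123}}{484128} + \frac{3843301}{4251876} = \frac{3843301}{4251876} + \frac{2216381 \sqrt{123}}{484128}$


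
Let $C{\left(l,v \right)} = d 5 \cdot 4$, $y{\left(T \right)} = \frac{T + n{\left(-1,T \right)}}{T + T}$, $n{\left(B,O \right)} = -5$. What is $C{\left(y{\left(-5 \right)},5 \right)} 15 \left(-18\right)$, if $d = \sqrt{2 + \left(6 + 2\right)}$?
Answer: $- 5400 \sqrt{10} \approx -17076.0$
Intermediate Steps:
$d = \sqrt{10}$ ($d = \sqrt{2 + 8} = \sqrt{10} \approx 3.1623$)
$y{\left(T \right)} = \frac{-5 + T}{2 T}$ ($y{\left(T \right)} = \frac{T - 5}{T + T} = \frac{-5 + T}{2 T}$)
$C{\left(l,v \right)} = 20 \sqrt{10}$ ($C{\left(l,v \right)} = \sqrt{10} \cdot 5 \cdot 4 = 5 \sqrt{10} \cdot 4 = 20 \sqrt{10}$)
$C{\left(y{\left(-5 \right)},5 \right)} 15 \left(-18\right) = 20 \sqrt{10} \cdot 15 \left(-18\right) = 300 \sqrt{10} \left(-18\right) = - 5400 \sqrt{10}$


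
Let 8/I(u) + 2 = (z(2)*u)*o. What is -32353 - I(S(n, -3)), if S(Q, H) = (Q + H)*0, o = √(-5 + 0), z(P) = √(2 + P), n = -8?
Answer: -32349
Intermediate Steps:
o = I*√5 (o = √(-5) = I*√5 ≈ 2.2361*I)
S(Q, H) = 0 (S(Q, H) = (H + Q)*0 = 0)
I(u) = 8/(-2 + 2*I*u*√5) (I(u) = 8/(-2 + (√(2 + 2)*u)*(I*√5)) = 8/(-2 + (√4*u)*(I*√5)) = 8/(-2 + (2*u)*(I*√5)) = 8/(-2 + 2*I*u*√5))
-32353 - I(S(n, -3)) = -32353 - 4/(-1 + I*0*√5) = -32353 - 4/(-1 + 0) = -32353 - 4/(-1) = -32353 - 4*(-1) = -32353 - 1*(-4) = -32353 + 4 = -32349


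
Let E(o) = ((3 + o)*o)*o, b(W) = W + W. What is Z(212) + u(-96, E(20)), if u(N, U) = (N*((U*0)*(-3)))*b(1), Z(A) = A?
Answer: 212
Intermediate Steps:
b(W) = 2*W
E(o) = o²*(3 + o) (E(o) = (o*(3 + o))*o = o²*(3 + o))
u(N, U) = 0 (u(N, U) = (N*((U*0)*(-3)))*(2*1) = (N*(0*(-3)))*2 = (N*0)*2 = 0*2 = 0)
Z(212) + u(-96, E(20)) = 212 + 0 = 212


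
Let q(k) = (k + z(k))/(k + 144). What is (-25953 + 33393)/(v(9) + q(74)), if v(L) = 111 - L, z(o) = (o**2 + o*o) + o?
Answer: 67580/1389 ≈ 48.654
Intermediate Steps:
z(o) = o + 2*o**2 (z(o) = (o**2 + o**2) + o = 2*o**2 + o = o + 2*o**2)
q(k) = (k + k*(1 + 2*k))/(144 + k) (q(k) = (k + k*(1 + 2*k))/(k + 144) = (k + k*(1 + 2*k))/(144 + k))
(-25953 + 33393)/(v(9) + q(74)) = (-25953 + 33393)/((111 - 1*9) + 2*74*(1 + 74)/(144 + 74)) = 7440/((111 - 9) + 2*74*75/218) = 7440/(102 + 2*74*(1/218)*75) = 7440/(102 + 5550/109) = 7440/(16668/109) = 7440*(109/16668) = 67580/1389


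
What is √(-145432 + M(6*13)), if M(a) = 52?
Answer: 2*I*√36345 ≈ 381.29*I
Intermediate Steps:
√(-145432 + M(6*13)) = √(-145432 + 52) = √(-145380) = 2*I*√36345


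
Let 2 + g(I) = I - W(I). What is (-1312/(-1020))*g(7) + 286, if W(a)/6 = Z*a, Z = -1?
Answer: 88346/255 ≈ 346.46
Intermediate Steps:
W(a) = -6*a (W(a) = 6*(-a) = -6*a)
g(I) = -2 + 7*I (g(I) = -2 + (I - (-6)*I) = -2 + (I + 6*I) = -2 + 7*I)
(-1312/(-1020))*g(7) + 286 = (-1312/(-1020))*(-2 + 7*7) + 286 = (-1312*(-1/1020))*(-2 + 49) + 286 = (328/255)*47 + 286 = 15416/255 + 286 = 88346/255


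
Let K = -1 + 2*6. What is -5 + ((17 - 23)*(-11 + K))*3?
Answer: -5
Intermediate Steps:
K = 11 (K = -1 + 12 = 11)
-5 + ((17 - 23)*(-11 + K))*3 = -5 + ((17 - 23)*(-11 + 11))*3 = -5 - 6*0*3 = -5 + 0*3 = -5 + 0 = -5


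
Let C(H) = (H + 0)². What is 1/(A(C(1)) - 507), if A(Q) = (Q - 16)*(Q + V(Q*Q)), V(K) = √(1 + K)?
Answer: -29/15113 + 5*√2/90678 ≈ -0.0018409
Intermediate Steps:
C(H) = H²
A(Q) = (-16 + Q)*(Q + √(1 + Q²)) (A(Q) = (Q - 16)*(Q + √(1 + Q*Q)) = (-16 + Q)*(Q + √(1 + Q²)))
1/(A(C(1)) - 507) = 1/(((1²)² - 16*1² - 16*√(1 + (1²)²) + 1²*√(1 + (1²)²)) - 507) = 1/((1² - 16*1 - 16*√(1 + 1²) + 1*√(1 + 1²)) - 507) = 1/((1 - 16 - 16*√(1 + 1) + 1*√(1 + 1)) - 507) = 1/((1 - 16 - 16*√2 + 1*√2) - 507) = 1/((1 - 16 - 16*√2 + √2) - 507) = 1/((-15 - 15*√2) - 507) = 1/(-522 - 15*√2)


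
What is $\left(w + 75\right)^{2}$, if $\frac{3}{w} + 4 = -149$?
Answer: $\frac{14622976}{2601} \approx 5622.1$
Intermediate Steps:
$w = - \frac{1}{51}$ ($w = \frac{3}{-4 - 149} = \frac{3}{-153} = 3 \left(- \frac{1}{153}\right) = - \frac{1}{51} \approx -0.019608$)
$\left(w + 75\right)^{2} = \left(- \frac{1}{51} + 75\right)^{2} = \left(\frac{3824}{51}\right)^{2} = \frac{14622976}{2601}$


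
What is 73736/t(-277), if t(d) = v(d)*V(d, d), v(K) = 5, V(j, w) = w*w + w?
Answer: 18434/95565 ≈ 0.19289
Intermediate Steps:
V(j, w) = w + w² (V(j, w) = w² + w = w + w²)
t(d) = 5*d*(1 + d) (t(d) = 5*(d*(1 + d)) = 5*d*(1 + d))
73736/t(-277) = 73736/((5*(-277)*(1 - 277))) = 73736/((5*(-277)*(-276))) = 73736/382260 = 73736*(1/382260) = 18434/95565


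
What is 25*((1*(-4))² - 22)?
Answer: -150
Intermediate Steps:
25*((1*(-4))² - 22) = 25*((-4)² - 22) = 25*(16 - 22) = 25*(-6) = -150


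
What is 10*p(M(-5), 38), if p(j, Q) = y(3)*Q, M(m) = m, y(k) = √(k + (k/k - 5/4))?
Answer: 190*√11 ≈ 630.16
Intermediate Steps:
y(k) = √(-¼ + k) (y(k) = √(k + (1 - 5*¼)) = √(k + (1 - 5/4)) = √(k - ¼) = √(-¼ + k))
p(j, Q) = Q*√11/2 (p(j, Q) = (√(-1 + 4*3)/2)*Q = (√(-1 + 12)/2)*Q = (√11/2)*Q = Q*√11/2)
10*p(M(-5), 38) = 10*((½)*38*√11) = 10*(19*√11) = 190*√11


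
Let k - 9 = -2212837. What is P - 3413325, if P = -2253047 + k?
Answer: -7879200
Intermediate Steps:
k = -2212828 (k = 9 - 2212837 = -2212828)
P = -4465875 (P = -2253047 - 2212828 = -4465875)
P - 3413325 = -4465875 - 3413325 = -7879200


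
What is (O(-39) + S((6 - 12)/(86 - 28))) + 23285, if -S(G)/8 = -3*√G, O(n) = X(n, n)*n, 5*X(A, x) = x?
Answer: 117946/5 + 24*I*√87/29 ≈ 23589.0 + 7.7192*I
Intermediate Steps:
X(A, x) = x/5
O(n) = n²/5 (O(n) = (n/5)*n = n²/5)
S(G) = 24*√G (S(G) = -(-24)*√G = 24*√G)
(O(-39) + S((6 - 12)/(86 - 28))) + 23285 = ((⅕)*(-39)² + 24*√((6 - 12)/(86 - 28))) + 23285 = ((⅕)*1521 + 24*√(-6/58)) + 23285 = (1521/5 + 24*√(-6*1/58)) + 23285 = (1521/5 + 24*√(-3/29)) + 23285 = (1521/5 + 24*(I*√87/29)) + 23285 = (1521/5 + 24*I*√87/29) + 23285 = 117946/5 + 24*I*√87/29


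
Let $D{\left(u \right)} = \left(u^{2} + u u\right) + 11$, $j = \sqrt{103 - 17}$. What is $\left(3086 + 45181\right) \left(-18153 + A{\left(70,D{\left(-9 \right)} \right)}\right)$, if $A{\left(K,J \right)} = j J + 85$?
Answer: $-872088156 + 8350191 \sqrt{86} \approx -7.9465 \cdot 10^{8}$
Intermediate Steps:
$j = \sqrt{86} \approx 9.2736$
$D{\left(u \right)} = 11 + 2 u^{2}$ ($D{\left(u \right)} = \left(u^{2} + u^{2}\right) + 11 = 2 u^{2} + 11 = 11 + 2 u^{2}$)
$A{\left(K,J \right)} = 85 + J \sqrt{86}$ ($A{\left(K,J \right)} = \sqrt{86} J + 85 = J \sqrt{86} + 85 = 85 + J \sqrt{86}$)
$\left(3086 + 45181\right) \left(-18153 + A{\left(70,D{\left(-9 \right)} \right)}\right) = \left(3086 + 45181\right) \left(-18153 + \left(85 + \left(11 + 2 \left(-9\right)^{2}\right) \sqrt{86}\right)\right) = 48267 \left(-18153 + \left(85 + \left(11 + 2 \cdot 81\right) \sqrt{86}\right)\right) = 48267 \left(-18153 + \left(85 + \left(11 + 162\right) \sqrt{86}\right)\right) = 48267 \left(-18153 + \left(85 + 173 \sqrt{86}\right)\right) = 48267 \left(-18068 + 173 \sqrt{86}\right) = -872088156 + 8350191 \sqrt{86}$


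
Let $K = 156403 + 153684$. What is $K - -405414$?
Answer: $715501$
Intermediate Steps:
$K = 310087$
$K - -405414 = 310087 - -405414 = 310087 + 405414 = 715501$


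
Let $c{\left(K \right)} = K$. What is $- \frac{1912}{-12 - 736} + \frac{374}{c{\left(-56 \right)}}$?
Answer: $- \frac{21585}{5236} \approx -4.1224$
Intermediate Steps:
$- \frac{1912}{-12 - 736} + \frac{374}{c{\left(-56 \right)}} = - \frac{1912}{-12 - 736} + \frac{374}{-56} = - \frac{1912}{-12 - 736} + 374 \left(- \frac{1}{56}\right) = - \frac{1912}{-748} - \frac{187}{28} = \left(-1912\right) \left(- \frac{1}{748}\right) - \frac{187}{28} = \frac{478}{187} - \frac{187}{28} = - \frac{21585}{5236}$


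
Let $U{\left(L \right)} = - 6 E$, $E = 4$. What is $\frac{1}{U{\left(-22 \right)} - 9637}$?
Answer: $- \frac{1}{9661} \approx -0.00010351$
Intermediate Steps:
$U{\left(L \right)} = -24$ ($U{\left(L \right)} = \left(-6\right) 4 = -24$)
$\frac{1}{U{\left(-22 \right)} - 9637} = \frac{1}{-24 - 9637} = \frac{1}{-9661} = - \frac{1}{9661}$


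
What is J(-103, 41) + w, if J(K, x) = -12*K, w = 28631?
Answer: 29867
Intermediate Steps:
J(-103, 41) + w = -12*(-103) + 28631 = 1236 + 28631 = 29867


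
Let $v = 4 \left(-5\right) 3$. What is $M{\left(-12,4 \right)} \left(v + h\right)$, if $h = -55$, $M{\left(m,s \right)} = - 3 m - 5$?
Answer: $-3565$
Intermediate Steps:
$M{\left(m,s \right)} = -5 - 3 m$
$v = -60$ ($v = \left(-20\right) 3 = -60$)
$M{\left(-12,4 \right)} \left(v + h\right) = \left(-5 - -36\right) \left(-60 - 55\right) = \left(-5 + 36\right) \left(-115\right) = 31 \left(-115\right) = -3565$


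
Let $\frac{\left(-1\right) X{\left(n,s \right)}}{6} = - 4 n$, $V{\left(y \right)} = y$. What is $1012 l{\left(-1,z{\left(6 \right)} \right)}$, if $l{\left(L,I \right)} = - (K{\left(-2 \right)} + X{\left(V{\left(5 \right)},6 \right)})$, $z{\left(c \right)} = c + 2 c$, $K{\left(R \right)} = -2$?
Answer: $-119416$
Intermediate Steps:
$X{\left(n,s \right)} = 24 n$ ($X{\left(n,s \right)} = - 6 \left(- 4 n\right) = 24 n$)
$z{\left(c \right)} = 3 c$
$l{\left(L,I \right)} = -118$ ($l{\left(L,I \right)} = - (-2 + 24 \cdot 5) = - (-2 + 120) = \left(-1\right) 118 = -118$)
$1012 l{\left(-1,z{\left(6 \right)} \right)} = 1012 \left(-118\right) = -119416$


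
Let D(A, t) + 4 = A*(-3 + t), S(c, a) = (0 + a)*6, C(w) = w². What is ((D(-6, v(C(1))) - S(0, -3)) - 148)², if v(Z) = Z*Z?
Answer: 14884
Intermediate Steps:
v(Z) = Z²
S(c, a) = 6*a (S(c, a) = a*6 = 6*a)
D(A, t) = -4 + A*(-3 + t)
((D(-6, v(C(1))) - S(0, -3)) - 148)² = (((-4 - 3*(-6) - 6*(1²)²) - 6*(-3)) - 148)² = (((-4 + 18 - 6*1²) - 1*(-18)) - 148)² = (((-4 + 18 - 6*1) + 18) - 148)² = (((-4 + 18 - 6) + 18) - 148)² = ((8 + 18) - 148)² = (26 - 148)² = (-122)² = 14884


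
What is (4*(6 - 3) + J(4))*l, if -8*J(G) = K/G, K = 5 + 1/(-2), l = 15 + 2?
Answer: 12903/64 ≈ 201.61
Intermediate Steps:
l = 17
K = 9/2 (K = 5 - ½ = 9/2 ≈ 4.5000)
J(G) = -9/(16*G)
(4*(6 - 3) + J(4))*l = (4*(6 - 3) - 9/16/4)*17 = (4*3 - 9/16*¼)*17 = (12 - 9/64)*17 = (759/64)*17 = 12903/64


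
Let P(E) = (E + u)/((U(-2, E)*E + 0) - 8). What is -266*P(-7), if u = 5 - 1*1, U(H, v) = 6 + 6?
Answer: -399/46 ≈ -8.6739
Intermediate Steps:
U(H, v) = 12
u = 4 (u = 5 - 1 = 4)
P(E) = (4 + E)/(-8 + 12*E) (P(E) = (E + 4)/((12*E + 0) - 8) = (4 + E)/(12*E - 8) = (4 + E)/(-8 + 12*E))
-266*P(-7) = -133*(4 - 7)/(2*(-2 + 3*(-7))) = -133*(-3)/(2*(-2 - 21)) = -133*(-3)/(2*(-23)) = -133*(-1)*(-3)/(2*23) = -266*3/92 = -399/46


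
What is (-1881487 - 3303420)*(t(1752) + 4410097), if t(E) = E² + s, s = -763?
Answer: -38777079498066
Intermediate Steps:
t(E) = -763 + E² (t(E) = E² - 763 = -763 + E²)
(-1881487 - 3303420)*(t(1752) + 4410097) = (-1881487 - 3303420)*((-763 + 1752²) + 4410097) = -5184907*((-763 + 3069504) + 4410097) = -5184907*(3068741 + 4410097) = -5184907*7478838 = -38777079498066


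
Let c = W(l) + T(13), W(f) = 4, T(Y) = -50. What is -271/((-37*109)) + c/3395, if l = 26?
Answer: 734527/13692035 ≈ 0.053646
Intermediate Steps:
c = -46 (c = 4 - 50 = -46)
-271/((-37*109)) + c/3395 = -271/((-37*109)) - 46/3395 = -271/(-4033) - 46*1/3395 = -271*(-1/4033) - 46/3395 = 271/4033 - 46/3395 = 734527/13692035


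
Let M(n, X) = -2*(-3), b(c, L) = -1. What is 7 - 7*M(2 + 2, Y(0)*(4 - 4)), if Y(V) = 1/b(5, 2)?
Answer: -35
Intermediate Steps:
Y(V) = -1 (Y(V) = 1/(-1) = -1)
M(n, X) = 6
7 - 7*M(2 + 2, Y(0)*(4 - 4)) = 7 - 7*6 = 7 - 42 = -35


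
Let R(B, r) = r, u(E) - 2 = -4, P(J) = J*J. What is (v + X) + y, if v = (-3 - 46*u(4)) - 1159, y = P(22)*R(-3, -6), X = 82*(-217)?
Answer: -21768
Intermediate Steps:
P(J) = J²
u(E) = -2 (u(E) = 2 - 4 = -2)
X = -17794
y = -2904 (y = 22²*(-6) = 484*(-6) = -2904)
v = -1070 (v = (-3 - 46*(-2)) - 1159 = (-3 + 92) - 1159 = 89 - 1159 = -1070)
(v + X) + y = (-1070 - 17794) - 2904 = -18864 - 2904 = -21768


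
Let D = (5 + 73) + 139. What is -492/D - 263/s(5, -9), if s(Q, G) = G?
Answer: 52643/1953 ≈ 26.955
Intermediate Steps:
D = 217 (D = 78 + 139 = 217)
-492/D - 263/s(5, -9) = -492/217 - 263/(-9) = -492*1/217 - 263*(-⅑) = -492/217 + 263/9 = 52643/1953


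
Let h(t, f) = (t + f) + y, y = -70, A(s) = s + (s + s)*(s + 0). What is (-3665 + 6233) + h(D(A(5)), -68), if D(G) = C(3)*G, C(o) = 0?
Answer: 2430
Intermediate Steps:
A(s) = s + 2*s**2 (A(s) = s + (2*s)*s = s + 2*s**2)
D(G) = 0 (D(G) = 0*G = 0)
h(t, f) = -70 + f + t (h(t, f) = (t + f) - 70 = (f + t) - 70 = -70 + f + t)
(-3665 + 6233) + h(D(A(5)), -68) = (-3665 + 6233) + (-70 - 68 + 0) = 2568 - 138 = 2430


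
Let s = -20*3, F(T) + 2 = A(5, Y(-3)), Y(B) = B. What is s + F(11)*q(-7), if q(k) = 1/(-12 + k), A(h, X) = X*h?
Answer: -1123/19 ≈ -59.105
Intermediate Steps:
F(T) = -17 (F(T) = -2 - 3*5 = -2 - 15 = -17)
s = -60
s + F(11)*q(-7) = -60 - 17/(-12 - 7) = -60 - 17/(-19) = -60 - 17*(-1/19) = -60 + 17/19 = -1123/19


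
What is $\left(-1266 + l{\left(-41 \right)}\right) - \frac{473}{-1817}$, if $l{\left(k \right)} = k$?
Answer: $- \frac{2374346}{1817} \approx -1306.7$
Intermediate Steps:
$\left(-1266 + l{\left(-41 \right)}\right) - \frac{473}{-1817} = \left(-1266 - 41\right) - \frac{473}{-1817} = -1307 - - \frac{473}{1817} = -1307 + \frac{473}{1817} = - \frac{2374346}{1817}$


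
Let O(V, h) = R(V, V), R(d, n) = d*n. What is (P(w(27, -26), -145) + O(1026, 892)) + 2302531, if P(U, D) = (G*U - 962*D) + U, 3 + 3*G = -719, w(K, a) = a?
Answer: 10502785/3 ≈ 3.5009e+6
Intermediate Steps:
G = -722/3 (G = -1 + (1/3)*(-719) = -1 - 719/3 = -722/3 ≈ -240.67)
O(V, h) = V**2 (O(V, h) = V*V = V**2)
P(U, D) = -962*D - 719*U/3 (P(U, D) = (-722*U/3 - 962*D) + U = (-962*D - 722*U/3) + U = -962*D - 719*U/3)
(P(w(27, -26), -145) + O(1026, 892)) + 2302531 = ((-962*(-145) - 719/3*(-26)) + 1026**2) + 2302531 = ((139490 + 18694/3) + 1052676) + 2302531 = (437164/3 + 1052676) + 2302531 = 3595192/3 + 2302531 = 10502785/3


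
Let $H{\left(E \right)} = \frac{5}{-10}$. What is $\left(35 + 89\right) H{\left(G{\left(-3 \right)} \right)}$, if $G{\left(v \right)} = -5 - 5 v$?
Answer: $-62$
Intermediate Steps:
$H{\left(E \right)} = - \frac{1}{2}$ ($H{\left(E \right)} = 5 \left(- \frac{1}{10}\right) = - \frac{1}{2}$)
$\left(35 + 89\right) H{\left(G{\left(-3 \right)} \right)} = \left(35 + 89\right) \left(- \frac{1}{2}\right) = 124 \left(- \frac{1}{2}\right) = -62$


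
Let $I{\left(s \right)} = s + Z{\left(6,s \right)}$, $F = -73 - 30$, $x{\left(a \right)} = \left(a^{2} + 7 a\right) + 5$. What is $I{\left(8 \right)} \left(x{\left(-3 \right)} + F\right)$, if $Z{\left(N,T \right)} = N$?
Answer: $-1540$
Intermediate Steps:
$x{\left(a \right)} = 5 + a^{2} + 7 a$
$F = -103$ ($F = -73 - 30 = -103$)
$I{\left(s \right)} = 6 + s$ ($I{\left(s \right)} = s + 6 = 6 + s$)
$I{\left(8 \right)} \left(x{\left(-3 \right)} + F\right) = \left(6 + 8\right) \left(\left(5 + \left(-3\right)^{2} + 7 \left(-3\right)\right) - 103\right) = 14 \left(\left(5 + 9 - 21\right) - 103\right) = 14 \left(-7 - 103\right) = 14 \left(-110\right) = -1540$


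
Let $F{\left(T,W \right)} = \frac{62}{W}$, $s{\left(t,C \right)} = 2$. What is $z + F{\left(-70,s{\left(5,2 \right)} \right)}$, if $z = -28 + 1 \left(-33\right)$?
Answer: $-30$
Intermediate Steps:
$z = -61$ ($z = -28 - 33 = -61$)
$z + F{\left(-70,s{\left(5,2 \right)} \right)} = -61 + \frac{62}{2} = -61 + 62 \cdot \frac{1}{2} = -61 + 31 = -30$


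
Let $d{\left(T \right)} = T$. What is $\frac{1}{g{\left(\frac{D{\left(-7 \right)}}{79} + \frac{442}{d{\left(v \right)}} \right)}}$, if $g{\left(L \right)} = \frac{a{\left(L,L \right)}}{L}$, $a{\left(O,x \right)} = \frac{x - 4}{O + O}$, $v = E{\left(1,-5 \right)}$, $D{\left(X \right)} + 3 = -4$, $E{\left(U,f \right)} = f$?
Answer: $- \frac{2443424418}{14430535} \approx -169.32$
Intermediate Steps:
$D{\left(X \right)} = -7$ ($D{\left(X \right)} = -3 - 4 = -7$)
$v = -5$
$a{\left(O,x \right)} = \frac{-4 + x}{2 O}$
$g{\left(L \right)} = \frac{-4 + L}{2 L^{2}}$ ($g{\left(L \right)} = \frac{\frac{1}{2} \frac{1}{L} \left(-4 + L\right)}{L} = \frac{-4 + L}{2 L^{2}}$)
$\frac{1}{g{\left(\frac{D{\left(-7 \right)}}{79} + \frac{442}{d{\left(v \right)}} \right)}} = \frac{1}{\frac{1}{2} \frac{1}{\left(- \frac{7}{79} + \frac{442}{-5}\right)^{2}} \left(-4 + \left(- \frac{7}{79} + \frac{442}{-5}\right)\right)} = \frac{1}{\frac{1}{2} \frac{1}{\left(\left(-7\right) \frac{1}{79} + 442 \left(- \frac{1}{5}\right)\right)^{2}} \left(-4 + \left(\left(-7\right) \frac{1}{79} + 442 \left(- \frac{1}{5}\right)\right)\right)} = \frac{1}{\frac{1}{2} \frac{1}{\left(- \frac{7}{79} - \frac{442}{5}\right)^{2}} \left(-4 - \frac{34953}{395}\right)} = \frac{1}{\frac{1}{2} \frac{1}{\frac{1221712209}{156025}} \left(-4 - \frac{34953}{395}\right)} = \frac{1}{\frac{1}{2} \cdot \frac{156025}{1221712209} \left(- \frac{36533}{395}\right)} = \frac{1}{- \frac{14430535}{2443424418}} = - \frac{2443424418}{14430535}$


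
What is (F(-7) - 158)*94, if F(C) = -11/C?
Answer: -102930/7 ≈ -14704.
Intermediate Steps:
(F(-7) - 158)*94 = (-11/(-7) - 158)*94 = (-11*(-⅐) - 158)*94 = (11/7 - 158)*94 = -1095/7*94 = -102930/7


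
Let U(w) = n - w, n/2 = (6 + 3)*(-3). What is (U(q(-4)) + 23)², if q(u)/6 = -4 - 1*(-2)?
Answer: 361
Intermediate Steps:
q(u) = -12 (q(u) = 6*(-4 - 1*(-2)) = 6*(-4 + 2) = 6*(-2) = -12)
n = -54 (n = 2*((6 + 3)*(-3)) = 2*(9*(-3)) = 2*(-27) = -54)
U(w) = -54 - w
(U(q(-4)) + 23)² = ((-54 - 1*(-12)) + 23)² = ((-54 + 12) + 23)² = (-42 + 23)² = (-19)² = 361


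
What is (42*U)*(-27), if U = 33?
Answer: -37422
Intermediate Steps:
(42*U)*(-27) = (42*33)*(-27) = 1386*(-27) = -37422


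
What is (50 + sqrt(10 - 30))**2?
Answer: 2480 + 200*I*sqrt(5) ≈ 2480.0 + 447.21*I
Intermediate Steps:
(50 + sqrt(10 - 30))**2 = (50 + sqrt(-20))**2 = (50 + 2*I*sqrt(5))**2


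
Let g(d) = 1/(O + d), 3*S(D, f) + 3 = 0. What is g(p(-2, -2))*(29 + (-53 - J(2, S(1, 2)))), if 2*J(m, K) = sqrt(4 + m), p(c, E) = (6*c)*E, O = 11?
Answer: -24/35 - sqrt(6)/70 ≈ -0.72071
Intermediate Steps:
p(c, E) = 6*E*c
S(D, f) = -1 (S(D, f) = -1 + (1/3)*0 = -1 + 0 = -1)
J(m, K) = sqrt(4 + m)/2
g(d) = 1/(11 + d)
g(p(-2, -2))*(29 + (-53 - J(2, S(1, 2)))) = (29 + (-53 - sqrt(4 + 2)/2))/(11 + 6*(-2)*(-2)) = (29 + (-53 - sqrt(6)/2))/(11 + 24) = (29 + (-53 - sqrt(6)/2))/35 = (-24 - sqrt(6)/2)/35 = -24/35 - sqrt(6)/70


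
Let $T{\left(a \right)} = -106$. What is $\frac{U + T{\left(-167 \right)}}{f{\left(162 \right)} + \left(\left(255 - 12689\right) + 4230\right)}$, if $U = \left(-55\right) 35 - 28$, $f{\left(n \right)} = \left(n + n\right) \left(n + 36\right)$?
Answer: $- \frac{29}{788} \approx -0.036802$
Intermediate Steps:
$f{\left(n \right)} = 2 n \left(36 + n\right)$
$U = -1953$ ($U = -1925 - 28 = -1953$)
$\frac{U + T{\left(-167 \right)}}{f{\left(162 \right)} + \left(\left(255 - 12689\right) + 4230\right)} = \frac{-1953 - 106}{2 \cdot 162 \left(36 + 162\right) + \left(\left(255 - 12689\right) + 4230\right)} = - \frac{2059}{2 \cdot 162 \cdot 198 + \left(-12434 + 4230\right)} = - \frac{2059}{64152 - 8204} = - \frac{2059}{55948} = \left(-2059\right) \frac{1}{55948} = - \frac{29}{788}$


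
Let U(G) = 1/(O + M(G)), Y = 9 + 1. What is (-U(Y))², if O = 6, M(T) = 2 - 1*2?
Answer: 1/36 ≈ 0.027778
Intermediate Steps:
Y = 10
M(T) = 0 (M(T) = 2 - 2 = 0)
U(G) = ⅙ (U(G) = 1/(6 + 0) = 1/6 = ⅙)
(-U(Y))² = (-1*⅙)² = (-⅙)² = 1/36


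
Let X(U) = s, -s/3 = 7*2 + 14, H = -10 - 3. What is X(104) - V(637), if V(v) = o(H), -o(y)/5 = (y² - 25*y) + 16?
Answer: 2466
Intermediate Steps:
H = -13
s = -84 (s = -3*(7*2 + 14) = -3*(14 + 14) = -3*28 = -84)
X(U) = -84
o(y) = -80 - 5*y² + 125*y (o(y) = -5*((y² - 25*y) + 16) = -5*(16 + y² - 25*y) = -80 - 5*y² + 125*y)
V(v) = -2550 (V(v) = -80 - 5*(-13)² + 125*(-13) = -80 - 5*169 - 1625 = -80 - 845 - 1625 = -2550)
X(104) - V(637) = -84 - 1*(-2550) = -84 + 2550 = 2466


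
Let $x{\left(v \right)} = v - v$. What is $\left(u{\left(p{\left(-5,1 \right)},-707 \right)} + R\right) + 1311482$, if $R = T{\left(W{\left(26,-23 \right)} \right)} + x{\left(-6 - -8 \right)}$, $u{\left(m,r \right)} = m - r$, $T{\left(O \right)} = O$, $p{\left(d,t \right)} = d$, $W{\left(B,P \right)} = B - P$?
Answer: $1312233$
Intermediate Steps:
$x{\left(v \right)} = 0$
$R = 49$ ($R = \left(26 - -23\right) + 0 = \left(26 + 23\right) + 0 = 49 + 0 = 49$)
$\left(u{\left(p{\left(-5,1 \right)},-707 \right)} + R\right) + 1311482 = \left(\left(-5 - -707\right) + 49\right) + 1311482 = \left(\left(-5 + 707\right) + 49\right) + 1311482 = \left(702 + 49\right) + 1311482 = 751 + 1311482 = 1312233$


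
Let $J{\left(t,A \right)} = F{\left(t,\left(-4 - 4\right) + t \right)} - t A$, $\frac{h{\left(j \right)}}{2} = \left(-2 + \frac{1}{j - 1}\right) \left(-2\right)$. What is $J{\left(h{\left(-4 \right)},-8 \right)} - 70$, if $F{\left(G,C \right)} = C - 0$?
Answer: $\frac{6}{5} \approx 1.2$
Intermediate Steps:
$h{\left(j \right)} = 8 - \frac{4}{-1 + j}$ ($h{\left(j \right)} = 2 \left(-2 + \frac{1}{j - 1}\right) \left(-2\right) = 2 \left(-2 + \frac{1}{-1 + j}\right) \left(-2\right) = 2 \left(4 - \frac{2}{-1 + j}\right) = 8 - \frac{4}{-1 + j}$)
$F{\left(G,C \right)} = C$ ($F{\left(G,C \right)} = C + 0 = C$)
$J{\left(t,A \right)} = -8 + t - A t$ ($J{\left(t,A \right)} = \left(\left(-4 - 4\right) + t\right) - t A = \left(-8 + t\right) - A t = -8 + t - A t$)
$J{\left(h{\left(-4 \right)},-8 \right)} - 70 = \left(-8 + \frac{4 \left(-3 + 2 \left(-4\right)\right)}{-1 - 4} - - 8 \frac{4 \left(-3 + 2 \left(-4\right)\right)}{-1 - 4}\right) - 70 = \left(-8 + \frac{4 \left(-3 - 8\right)}{-5} - - 8 \frac{4 \left(-3 - 8\right)}{-5}\right) - 70 = \left(-8 + 4 \left(- \frac{1}{5}\right) \left(-11\right) - - 8 \cdot 4 \left(- \frac{1}{5}\right) \left(-11\right)\right) - 70 = \left(-8 + \frac{44}{5} - \left(-8\right) \frac{44}{5}\right) - 70 = \left(-8 + \frac{44}{5} + \frac{352}{5}\right) - 70 = \frac{356}{5} - 70 = \frac{6}{5}$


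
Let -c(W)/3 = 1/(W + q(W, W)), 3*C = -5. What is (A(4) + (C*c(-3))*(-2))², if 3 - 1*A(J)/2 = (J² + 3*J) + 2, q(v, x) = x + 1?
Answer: 2704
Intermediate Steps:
C = -5/3 (C = (⅓)*(-5) = -5/3 ≈ -1.6667)
q(v, x) = 1 + x
A(J) = 2 - 6*J - 2*J² (A(J) = 6 - 2*((J² + 3*J) + 2) = 6 - 2*(2 + J² + 3*J) = 6 + (-4 - 6*J - 2*J²) = 2 - 6*J - 2*J²)
c(W) = -3/(1 + 2*W) (c(W) = -3/(W + (1 + W)) = -3/(1 + 2*W))
(A(4) + (C*c(-3))*(-2))² = ((2 - 6*4 - 2*4²) - (-5)/(1 + 2*(-3))*(-2))² = ((2 - 24 - 2*16) - (-5)/(1 - 6)*(-2))² = ((2 - 24 - 32) - (-5)/(-5)*(-2))² = (-54 - (-5)*(-1)/5*(-2))² = (-54 - 5/3*⅗*(-2))² = (-54 - 1*(-2))² = (-54 + 2)² = (-52)² = 2704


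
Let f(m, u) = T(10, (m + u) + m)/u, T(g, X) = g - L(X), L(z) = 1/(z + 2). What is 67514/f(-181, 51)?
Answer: 1063953126/3091 ≈ 3.4421e+5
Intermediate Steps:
L(z) = 1/(2 + z)
T(g, X) = g - 1/(2 + X)
f(m, u) = (19 + 10*u + 20*m)/(u*(2 + u + 2*m)) (f(m, u) = ((-1 + 10*(2 + ((m + u) + m)))/(2 + ((m + u) + m)))/u = ((-1 + 10*(2 + (u + 2*m)))/(2 + (u + 2*m)))/u = ((-1 + 10*(2 + u + 2*m))/(2 + u + 2*m))/u = ((-1 + (20 + 10*u + 20*m))/(2 + u + 2*m))/u = ((19 + 10*u + 20*m)/(2 + u + 2*m))/u = (19 + 10*u + 20*m)/(u*(2 + u + 2*m)))
67514/f(-181, 51) = 67514/(((19 + 10*51 + 20*(-181))/(51*(2 + 51 + 2*(-181))))) = 67514/(((19 + 510 - 3620)/(51*(2 + 51 - 362)))) = 67514/(((1/51)*(-3091)/(-309))) = 67514/(((1/51)*(-1/309)*(-3091))) = 67514/(3091/15759) = 67514*(15759/3091) = 1063953126/3091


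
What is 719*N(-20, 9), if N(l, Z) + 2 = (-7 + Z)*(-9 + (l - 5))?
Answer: -50330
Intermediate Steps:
N(l, Z) = -2 + (-14 + l)*(-7 + Z) (N(l, Z) = -2 + (-7 + Z)*(-9 + (l - 5)) = -2 + (-7 + Z)*(-9 + (-5 + l)) = -2 + (-7 + Z)*(-14 + l) = -2 + (-14 + l)*(-7 + Z))
719*N(-20, 9) = 719*(96 - 14*9 - 7*(-20) + 9*(-20)) = 719*(96 - 126 + 140 - 180) = 719*(-70) = -50330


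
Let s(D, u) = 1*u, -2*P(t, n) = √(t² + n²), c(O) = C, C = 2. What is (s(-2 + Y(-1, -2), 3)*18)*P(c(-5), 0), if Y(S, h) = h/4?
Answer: -54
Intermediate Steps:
Y(S, h) = h/4 (Y(S, h) = h*(¼) = h/4)
c(O) = 2
P(t, n) = -√(n² + t²)/2 (P(t, n) = -√(t² + n²)/2 = -√(n² + t²)/2)
s(D, u) = u
(s(-2 + Y(-1, -2), 3)*18)*P(c(-5), 0) = (3*18)*(-√(0² + 2²)/2) = 54*(-√(0 + 4)/2) = 54*(-√4/2) = 54*(-½*2) = 54*(-1) = -54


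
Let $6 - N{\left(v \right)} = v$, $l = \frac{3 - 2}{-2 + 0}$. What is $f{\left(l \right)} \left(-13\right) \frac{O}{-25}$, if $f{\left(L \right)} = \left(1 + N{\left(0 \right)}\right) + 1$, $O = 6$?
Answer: $\frac{624}{25} \approx 24.96$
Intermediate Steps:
$l = - \frac{1}{2}$ ($l = 1 \frac{1}{-2} = 1 \left(- \frac{1}{2}\right) = - \frac{1}{2} \approx -0.5$)
$N{\left(v \right)} = 6 - v$
$f{\left(L \right)} = 8$ ($f{\left(L \right)} = \left(1 + \left(6 - 0\right)\right) + 1 = \left(1 + \left(6 + 0\right)\right) + 1 = \left(1 + 6\right) + 1 = 7 + 1 = 8$)
$f{\left(l \right)} \left(-13\right) \frac{O}{-25} = 8 \left(-13\right) \frac{6}{-25} = - 104 \cdot 6 \left(- \frac{1}{25}\right) = \left(-104\right) \left(- \frac{6}{25}\right) = \frac{624}{25}$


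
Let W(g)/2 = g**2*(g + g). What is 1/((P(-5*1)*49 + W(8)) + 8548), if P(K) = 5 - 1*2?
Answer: 1/10743 ≈ 9.3084e-5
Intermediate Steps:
W(g) = 4*g**3 (W(g) = 2*(g**2*(g + g)) = 2*(g**2*(2*g)) = 2*(2*g**3) = 4*g**3)
P(K) = 3 (P(K) = 5 - 2 = 3)
1/((P(-5*1)*49 + W(8)) + 8548) = 1/((3*49 + 4*8**3) + 8548) = 1/((147 + 4*512) + 8548) = 1/((147 + 2048) + 8548) = 1/(2195 + 8548) = 1/10743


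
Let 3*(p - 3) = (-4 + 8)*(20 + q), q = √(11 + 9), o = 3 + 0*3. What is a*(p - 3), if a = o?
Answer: 80 + 8*√5 ≈ 97.889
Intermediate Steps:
o = 3 (o = 3 + 0 = 3)
q = 2*√5 (q = √20 = 2*√5 ≈ 4.4721)
a = 3
p = 89/3 + 8*√5/3 (p = 3 + ((-4 + 8)*(20 + 2*√5))/3 = 3 + (4*(20 + 2*√5))/3 = 3 + (80 + 8*√5)/3 = 3 + (80/3 + 8*√5/3) = 89/3 + 8*√5/3 ≈ 35.630)
a*(p - 3) = 3*((89/3 + 8*√5/3) - 3) = 3*(80/3 + 8*√5/3) = 80 + 8*√5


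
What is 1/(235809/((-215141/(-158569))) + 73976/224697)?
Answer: 48341537277/8401885537307353 ≈ 5.7537e-6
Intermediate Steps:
1/(235809/((-215141/(-158569))) + 73976/224697) = 1/(235809/((-215141*(-1/158569))) + 73976*(1/224697)) = 1/(235809/(215141/158569) + 73976/224697) = 1/(235809*(158569/215141) + 73976/224697) = 1/(37391997321/215141 + 73976/224697) = 1/(8401885537307353/48341537277) = 48341537277/8401885537307353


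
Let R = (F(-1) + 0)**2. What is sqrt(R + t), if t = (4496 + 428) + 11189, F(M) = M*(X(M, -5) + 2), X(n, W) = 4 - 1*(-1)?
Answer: sqrt(16162) ≈ 127.13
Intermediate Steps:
X(n, W) = 5 (X(n, W) = 4 + 1 = 5)
F(M) = 7*M (F(M) = M*(5 + 2) = M*7 = 7*M)
t = 16113 (t = 4924 + 11189 = 16113)
R = 49 (R = (7*(-1) + 0)**2 = (-7 + 0)**2 = (-7)**2 = 49)
sqrt(R + t) = sqrt(49 + 16113) = sqrt(16162)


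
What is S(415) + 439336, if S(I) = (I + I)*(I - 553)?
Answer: 324796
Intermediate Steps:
S(I) = 2*I*(-553 + I) (S(I) = (2*I)*(-553 + I) = 2*I*(-553 + I))
S(415) + 439336 = 2*415*(-553 + 415) + 439336 = 2*415*(-138) + 439336 = -114540 + 439336 = 324796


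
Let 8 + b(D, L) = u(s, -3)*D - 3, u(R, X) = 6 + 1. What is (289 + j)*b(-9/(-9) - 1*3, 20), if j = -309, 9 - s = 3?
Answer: 500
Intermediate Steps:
s = 6 (s = 9 - 1*3 = 9 - 3 = 6)
u(R, X) = 7
b(D, L) = -11 + 7*D (b(D, L) = -8 + (7*D - 3) = -8 + (-3 + 7*D) = -11 + 7*D)
(289 + j)*b(-9/(-9) - 1*3, 20) = (289 - 309)*(-11 + 7*(-9/(-9) - 1*3)) = -20*(-11 + 7*(-9*(-⅑) - 3)) = -20*(-11 + 7*(1 - 3)) = -20*(-11 + 7*(-2)) = -20*(-11 - 14) = -20*(-25) = 500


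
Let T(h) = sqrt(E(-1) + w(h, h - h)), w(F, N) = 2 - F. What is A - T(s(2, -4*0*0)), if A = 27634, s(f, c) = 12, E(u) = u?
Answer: 27634 - I*sqrt(11) ≈ 27634.0 - 3.3166*I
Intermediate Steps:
T(h) = sqrt(1 - h) (T(h) = sqrt(-1 + (2 - h)) = sqrt(1 - h))
A - T(s(2, -4*0*0)) = 27634 - sqrt(1 - 1*12) = 27634 - sqrt(1 - 12) = 27634 - sqrt(-11) = 27634 - I*sqrt(11)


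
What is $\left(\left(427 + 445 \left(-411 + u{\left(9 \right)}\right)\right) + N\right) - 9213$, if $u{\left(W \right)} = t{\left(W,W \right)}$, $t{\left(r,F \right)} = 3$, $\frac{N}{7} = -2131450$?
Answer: $-15110496$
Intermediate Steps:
$N = -14920150$ ($N = 7 \left(-2131450\right) = -14920150$)
$u{\left(W \right)} = 3$
$\left(\left(427 + 445 \left(-411 + u{\left(9 \right)}\right)\right) + N\right) - 9213 = \left(\left(427 + 445 \left(-411 + 3\right)\right) - 14920150\right) - 9213 = \left(\left(427 + 445 \left(-408\right)\right) - 14920150\right) - 9213 = \left(\left(427 - 181560\right) - 14920150\right) - 9213 = \left(-181133 - 14920150\right) - 9213 = -15101283 - 9213 = -15110496$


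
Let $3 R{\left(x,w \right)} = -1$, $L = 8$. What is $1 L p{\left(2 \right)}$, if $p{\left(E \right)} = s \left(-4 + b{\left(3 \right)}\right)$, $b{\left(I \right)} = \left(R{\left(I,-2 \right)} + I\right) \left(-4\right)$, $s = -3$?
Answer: $352$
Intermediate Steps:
$R{\left(x,w \right)} = - \frac{1}{3}$ ($R{\left(x,w \right)} = \frac{1}{3} \left(-1\right) = - \frac{1}{3}$)
$b{\left(I \right)} = \frac{4}{3} - 4 I$ ($b{\left(I \right)} = \left(- \frac{1}{3} + I\right) \left(-4\right) = \frac{4}{3} - 4 I$)
$p{\left(E \right)} = 44$ ($p{\left(E \right)} = - 3 \left(-4 + \left(\frac{4}{3} - 12\right)\right) = - 3 \left(-4 - \frac{32}{3}\right) = \left(-3\right) \left(- \frac{44}{3}\right) = 44$)
$1 L p{\left(2 \right)} = 1 \cdot 8 \cdot 44 = 8 \cdot 44 = 352$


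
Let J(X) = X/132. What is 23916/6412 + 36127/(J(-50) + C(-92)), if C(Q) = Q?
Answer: -41601213/107401 ≈ -387.34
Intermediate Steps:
J(X) = X/132 (J(X) = X*(1/132) = X/132)
23916/6412 + 36127/(J(-50) + C(-92)) = 23916/6412 + 36127/((1/132)*(-50) - 92) = 23916*(1/6412) + 36127/(-25/66 - 92) = 5979/1603 + 36127/(-6097/66) = 5979/1603 + 36127*(-66/6097) = 5979/1603 - 26202/67 = -41601213/107401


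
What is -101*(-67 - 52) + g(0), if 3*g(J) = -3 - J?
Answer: 12018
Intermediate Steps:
g(J) = -1 - J/3 (g(J) = (-3 - J)/3 = -1 - J/3)
-101*(-67 - 52) + g(0) = -101*(-67 - 52) + (-1 - ⅓*0) = -101*(-119) + (-1 + 0) = 12019 - 1 = 12018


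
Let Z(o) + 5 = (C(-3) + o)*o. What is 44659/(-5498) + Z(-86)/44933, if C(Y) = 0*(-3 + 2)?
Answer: -1966027129/247041634 ≈ -7.9583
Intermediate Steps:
C(Y) = 0 (C(Y) = 0*(-1) = 0)
Z(o) = -5 + o² (Z(o) = -5 + (0 + o)*o = -5 + o*o = -5 + o²)
44659/(-5498) + Z(-86)/44933 = 44659/(-5498) + (-5 + (-86)²)/44933 = 44659*(-1/5498) + (-5 + 7396)*(1/44933) = -44659/5498 + 7391*(1/44933) = -44659/5498 + 7391/44933 = -1966027129/247041634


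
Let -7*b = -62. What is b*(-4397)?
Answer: -272614/7 ≈ -38945.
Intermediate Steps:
b = 62/7 (b = -⅐*(-62) = 62/7 ≈ 8.8571)
b*(-4397) = (62/7)*(-4397) = -272614/7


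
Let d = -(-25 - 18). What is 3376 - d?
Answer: 3333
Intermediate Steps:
d = 43 (d = -1*(-43) = 43)
3376 - d = 3376 - 1*43 = 3376 - 43 = 3333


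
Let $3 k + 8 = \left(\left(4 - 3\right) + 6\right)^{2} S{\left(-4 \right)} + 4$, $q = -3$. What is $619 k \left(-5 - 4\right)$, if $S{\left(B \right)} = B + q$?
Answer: $644379$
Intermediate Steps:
$S{\left(B \right)} = -3 + B$ ($S{\left(B \right)} = B - 3 = -3 + B$)
$k = - \frac{347}{3}$ ($k = - \frac{8}{3} + \frac{\left(\left(4 - 3\right) + 6\right)^{2} \left(-3 - 4\right) + 4}{3} = - \frac{8}{3} + \frac{\left(\left(4 - 3\right) + 6\right)^{2} \left(-7\right) + 4}{3} = - \frac{8}{3} + \frac{\left(1 + 6\right)^{2} \left(-7\right) + 4}{3} = - \frac{8}{3} + \frac{7^{2} \left(-7\right) + 4}{3} = - \frac{8}{3} + \frac{49 \left(-7\right) + 4}{3} = - \frac{8}{3} + \frac{-343 + 4}{3} = - \frac{8}{3} + \frac{1}{3} \left(-339\right) = - \frac{8}{3} - 113 = - \frac{347}{3} \approx -115.67$)
$619 k \left(-5 - 4\right) = 619 \left(- \frac{347 \left(-5 - 4\right)}{3}\right) = 619 \left(\left(- \frac{347}{3}\right) \left(-9\right)\right) = 619 \cdot 1041 = 644379$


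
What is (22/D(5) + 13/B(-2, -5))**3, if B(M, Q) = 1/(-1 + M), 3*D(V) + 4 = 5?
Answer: 19683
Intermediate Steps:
D(V) = 1/3 (D(V) = -4/3 + (1/3)*5 = -4/3 + 5/3 = 1/3)
(22/D(5) + 13/B(-2, -5))**3 = (22/(1/3) + 13/(1/(-1 - 2)))**3 = (22*3 + 13/(1/(-3)))**3 = (66 + 13/(-1/3))**3 = (66 + 13*(-3))**3 = (66 - 39)**3 = 27**3 = 19683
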